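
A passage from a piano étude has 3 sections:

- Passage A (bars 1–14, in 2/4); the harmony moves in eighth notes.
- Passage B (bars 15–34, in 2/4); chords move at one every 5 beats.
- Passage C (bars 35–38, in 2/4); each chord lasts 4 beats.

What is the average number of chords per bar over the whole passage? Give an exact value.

A: 14 × 2 = 28 beats ÷ 0.5 = 56 chords.
B: 20 × 2 = 40 beats ÷ 5 = 8 chords.
C: 4 × 2 = 8 beats ÷ 4 = 2 chords.
Overall: 66 chords over 38 bars → 66/38 = 33/19 chords per bar.

33/19 chords per bar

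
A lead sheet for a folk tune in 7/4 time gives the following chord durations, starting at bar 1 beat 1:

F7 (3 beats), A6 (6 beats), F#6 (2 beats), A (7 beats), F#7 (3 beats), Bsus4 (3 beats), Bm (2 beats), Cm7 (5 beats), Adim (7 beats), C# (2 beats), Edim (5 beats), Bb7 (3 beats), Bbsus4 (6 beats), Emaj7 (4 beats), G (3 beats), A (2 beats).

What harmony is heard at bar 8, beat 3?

Bbsus4

Beat 3 of bar 8 is beat (8−1)×7 + 3 = 52 overall.
Running totals: F7 ends at 3, A6 ends at 9, F#6 ends at 11, A ends at 18, F#7 ends at 21, Bsus4 ends at 24, Bm ends at 26, Cm7 ends at 31, Adim ends at 38, C# ends at 40, Edim ends at 45, Bb7 ends at 48, Bbsus4 ends at 54.
Beat 52 falls within Bbsus4.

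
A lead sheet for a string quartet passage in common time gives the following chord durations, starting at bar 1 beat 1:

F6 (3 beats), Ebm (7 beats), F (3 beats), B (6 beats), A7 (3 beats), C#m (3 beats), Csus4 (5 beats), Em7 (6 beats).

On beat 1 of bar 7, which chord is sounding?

C#m

Beat 1 of bar 7 is beat (7−1)×4 + 1 = 25 overall.
Running totals: F6 ends at 3, Ebm ends at 10, F ends at 13, B ends at 19, A7 ends at 22, C#m ends at 25.
Beat 25 falls within C#m.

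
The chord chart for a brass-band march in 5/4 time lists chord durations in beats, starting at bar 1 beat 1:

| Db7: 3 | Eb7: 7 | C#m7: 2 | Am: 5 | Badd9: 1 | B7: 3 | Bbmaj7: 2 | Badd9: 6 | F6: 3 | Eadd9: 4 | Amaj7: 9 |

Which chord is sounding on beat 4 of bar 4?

B7

Beat 4 of bar 4 is beat (4−1)×5 + 4 = 19 overall.
Running totals: Db7 ends at 3, Eb7 ends at 10, C#m7 ends at 12, Am ends at 17, Badd9 ends at 18, B7 ends at 21.
Beat 19 falls within B7.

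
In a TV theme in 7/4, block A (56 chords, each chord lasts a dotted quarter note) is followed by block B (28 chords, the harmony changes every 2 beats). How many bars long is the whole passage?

A: 56 × 1.5 = 84 beats = 12 bars.
B: 28 × 2 = 56 beats = 8 bars.
Total: 12 + 8 = 20 bars.

20 bars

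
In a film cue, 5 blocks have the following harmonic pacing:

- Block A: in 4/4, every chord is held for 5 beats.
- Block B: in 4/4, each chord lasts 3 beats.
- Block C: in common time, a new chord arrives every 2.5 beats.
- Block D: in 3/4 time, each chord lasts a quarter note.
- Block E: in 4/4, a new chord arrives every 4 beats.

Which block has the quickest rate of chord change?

A: each chord is 5 beats in 4/4, so 0.8 per bar.
B: each chord is 3 beats in 4/4, so 4/3 per bar.
C: each chord is 2.5 beats in 4/4, so 1.6 per bar.
D: each chord is 1 beat in 3/4, so 3 per bar.
E: each chord is 4 beats in 4/4, so 1 per bar.
Fastest is D at 3 chords/bar.

Block D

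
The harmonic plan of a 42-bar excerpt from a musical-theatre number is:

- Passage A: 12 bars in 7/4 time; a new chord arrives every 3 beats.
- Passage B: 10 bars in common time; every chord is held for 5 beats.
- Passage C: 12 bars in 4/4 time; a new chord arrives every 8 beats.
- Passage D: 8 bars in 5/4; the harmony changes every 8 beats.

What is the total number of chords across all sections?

A has 84 beats and chords last 3 each, so 28 chords.
B has 40 beats and chords last 5 each, so 8 chords.
C has 48 beats and chords last 8 each, so 6 chords.
D has 40 beats and chords last 8 each, so 5 chords.
Total: 28 + 8 + 6 + 5 = 47.

47 chords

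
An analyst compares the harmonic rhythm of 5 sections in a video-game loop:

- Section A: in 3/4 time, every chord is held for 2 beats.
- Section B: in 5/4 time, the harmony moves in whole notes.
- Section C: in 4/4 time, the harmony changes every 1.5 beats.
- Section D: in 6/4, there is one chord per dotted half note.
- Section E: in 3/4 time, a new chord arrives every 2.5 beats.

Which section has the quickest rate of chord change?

Section C

A: 3/2 = 1.5 chords/bar.
B: 5/4 = 1.25 chords/bar.
C: 4/1.5 = 8/3 chords/bar.
D: 6/3 = 2 chords/bar.
E: 3/2.5 = 1.2 chords/bar.
Fastest is C at 8/3 chords/bar.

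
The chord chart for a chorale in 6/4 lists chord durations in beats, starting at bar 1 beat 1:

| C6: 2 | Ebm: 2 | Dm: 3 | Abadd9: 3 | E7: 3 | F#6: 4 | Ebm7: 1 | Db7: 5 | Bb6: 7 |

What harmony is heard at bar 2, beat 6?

E7

Beat 6 of bar 2 is beat (2−1)×6 + 6 = 12 overall.
Running totals: C6 ends at 2, Ebm ends at 4, Dm ends at 7, Abadd9 ends at 10, E7 ends at 13.
Beat 12 falls within E7.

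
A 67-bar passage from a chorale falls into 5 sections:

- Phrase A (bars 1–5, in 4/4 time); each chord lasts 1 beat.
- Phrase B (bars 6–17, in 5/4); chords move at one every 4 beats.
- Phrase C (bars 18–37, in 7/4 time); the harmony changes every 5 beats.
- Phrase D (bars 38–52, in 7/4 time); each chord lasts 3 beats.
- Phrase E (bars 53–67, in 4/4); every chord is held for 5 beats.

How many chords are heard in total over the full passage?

110 chords

A has 20 beats and chords last 1 each, so 20 chords.
B has 60 beats and chords last 4 each, so 15 chords.
C has 140 beats and chords last 5 each, so 28 chords.
D has 105 beats and chords last 3 each, so 35 chords.
E has 60 beats and chords last 5 each, so 12 chords.
Total: 20 + 15 + 28 + 35 + 12 = 110.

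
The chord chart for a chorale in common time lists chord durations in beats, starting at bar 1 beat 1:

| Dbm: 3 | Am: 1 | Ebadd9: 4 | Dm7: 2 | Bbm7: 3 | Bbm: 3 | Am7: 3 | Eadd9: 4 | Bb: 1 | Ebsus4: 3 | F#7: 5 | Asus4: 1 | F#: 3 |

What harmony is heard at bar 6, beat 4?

Beat 4 of bar 6 is beat (6−1)×4 + 4 = 24 overall.
Running totals: Dbm ends at 3, Am ends at 4, Ebadd9 ends at 8, Dm7 ends at 10, Bbm7 ends at 13, Bbm ends at 16, Am7 ends at 19, Eadd9 ends at 23, Bb ends at 24.
Beat 24 falls within Bb.

Bb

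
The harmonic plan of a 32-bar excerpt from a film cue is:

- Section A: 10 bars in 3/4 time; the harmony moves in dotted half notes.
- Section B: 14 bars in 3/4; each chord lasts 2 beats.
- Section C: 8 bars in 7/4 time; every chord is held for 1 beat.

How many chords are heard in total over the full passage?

A has 30 beats and chords last 3 each, so 10 chords.
B has 42 beats and chords last 2 each, so 21 chords.
C has 56 beats and chords last 1 each, so 56 chords.
Total: 10 + 21 + 56 = 87.

87 chords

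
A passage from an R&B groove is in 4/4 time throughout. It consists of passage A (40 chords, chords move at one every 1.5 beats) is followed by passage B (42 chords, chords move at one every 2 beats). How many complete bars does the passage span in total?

A: 40 × 1.5 = 60 beats = 15 bars.
B: 42 × 2 = 84 beats = 21 bars.
Total: 15 + 21 = 36 bars.

36 bars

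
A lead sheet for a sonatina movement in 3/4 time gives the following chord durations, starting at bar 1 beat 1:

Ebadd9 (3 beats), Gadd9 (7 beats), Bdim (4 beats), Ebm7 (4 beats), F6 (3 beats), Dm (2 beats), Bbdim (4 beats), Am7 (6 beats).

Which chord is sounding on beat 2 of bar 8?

Beat 2 of bar 8 is beat (8−1)×3 + 2 = 23 overall.
Running totals: Ebadd9 ends at 3, Gadd9 ends at 10, Bdim ends at 14, Ebm7 ends at 18, F6 ends at 21, Dm ends at 23.
Beat 23 falls within Dm.

Dm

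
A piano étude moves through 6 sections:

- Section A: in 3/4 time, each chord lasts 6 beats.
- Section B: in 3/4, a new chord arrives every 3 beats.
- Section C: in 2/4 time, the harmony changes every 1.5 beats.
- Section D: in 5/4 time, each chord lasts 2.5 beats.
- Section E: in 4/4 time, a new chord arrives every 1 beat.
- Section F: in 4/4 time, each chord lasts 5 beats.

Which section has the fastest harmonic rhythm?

Section E

A: 3/6 = 0.5 chords/bar.
B: 3/3 = 1 chord/bar.
C: 2/1.5 = 4/3 chords/bar.
D: 5/2.5 = 2 chords/bar.
E: 4/1 = 4 chords/bar.
F: 4/5 = 0.8 chords/bar.
Fastest is E at 4 chords/bar.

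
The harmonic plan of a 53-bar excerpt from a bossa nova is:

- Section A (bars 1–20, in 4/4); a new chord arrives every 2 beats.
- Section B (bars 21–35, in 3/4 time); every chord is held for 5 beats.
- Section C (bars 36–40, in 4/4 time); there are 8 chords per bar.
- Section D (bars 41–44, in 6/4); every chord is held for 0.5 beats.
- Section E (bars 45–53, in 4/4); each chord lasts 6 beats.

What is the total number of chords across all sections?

A: 20 bars × 4 beats = 80 beats; 2 beats/chord → 40 chords.
B: 15 bars × 3 beats = 45 beats; 5 beats/chord → 9 chords.
C: 5 bars × 4 beats = 20 beats; 0.5 beats/chord → 40 chords.
D: 4 bars × 6 beats = 24 beats; 0.5 beats/chord → 48 chords.
E: 9 bars × 4 beats = 36 beats; 6 beats/chord → 6 chords.
Total: 40 + 9 + 40 + 48 + 6 = 143.

143 chords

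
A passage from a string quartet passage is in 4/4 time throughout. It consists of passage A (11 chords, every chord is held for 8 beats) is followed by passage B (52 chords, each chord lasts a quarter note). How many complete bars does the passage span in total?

A: 11 × 8 = 88 beats = 22 bars.
B: 52 × 1 = 52 beats = 13 bars.
Total: 22 + 13 = 35 bars.

35 bars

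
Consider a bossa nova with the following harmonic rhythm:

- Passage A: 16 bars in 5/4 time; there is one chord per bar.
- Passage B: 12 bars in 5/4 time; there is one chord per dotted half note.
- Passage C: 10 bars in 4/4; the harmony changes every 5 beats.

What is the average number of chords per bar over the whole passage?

A: 16 × 5 = 80 beats ÷ 5 = 16 chords.
B: 12 × 5 = 60 beats ÷ 3 = 20 chords.
C: 10 × 4 = 40 beats ÷ 5 = 8 chords.
Overall: 44 chords over 38 bars → 44/38 = 22/19 chords per bar.

22/19 chords per bar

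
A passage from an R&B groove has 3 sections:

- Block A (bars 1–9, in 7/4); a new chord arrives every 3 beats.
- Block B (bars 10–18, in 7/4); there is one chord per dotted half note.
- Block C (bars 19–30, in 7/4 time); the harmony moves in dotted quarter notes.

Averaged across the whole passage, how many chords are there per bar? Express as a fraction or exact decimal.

A: 9 bars of 7 beats is 63 beats; at 3 beats each that's 21 chords.
B: 9 bars of 7 beats is 63 beats; at 3 beats each that's 21 chords.
C: 12 bars of 7 beats is 84 beats; at 1.5 beats each that's 56 chords.
Overall: 98 chords over 30 bars → 98/30 = 49/15 chords per bar.

49/15 chords per bar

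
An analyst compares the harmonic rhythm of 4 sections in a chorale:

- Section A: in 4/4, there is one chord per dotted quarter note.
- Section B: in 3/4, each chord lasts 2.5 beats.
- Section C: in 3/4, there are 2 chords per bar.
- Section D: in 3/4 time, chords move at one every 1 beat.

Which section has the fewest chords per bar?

A: 4/1.5 = 8/3 chords/bar.
B: 3/2.5 = 1.2 chords/bar.
C: 3/1.5 = 2 chords/bar.
D: 3/1 = 3 chords/bar.
Slowest is B at 1.2 chords/bar.

Section B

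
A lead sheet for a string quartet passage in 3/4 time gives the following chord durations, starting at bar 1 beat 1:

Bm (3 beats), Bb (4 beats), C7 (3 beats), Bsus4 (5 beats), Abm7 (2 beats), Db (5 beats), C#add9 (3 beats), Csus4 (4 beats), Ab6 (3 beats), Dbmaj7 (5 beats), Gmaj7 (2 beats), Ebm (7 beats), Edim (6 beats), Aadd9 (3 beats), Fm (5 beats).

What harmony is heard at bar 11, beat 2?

Beat 2 of bar 11 is beat (11−1)×3 + 2 = 32 overall.
Running totals: Bm ends at 3, Bb ends at 7, C7 ends at 10, Bsus4 ends at 15, Abm7 ends at 17, Db ends at 22, C#add9 ends at 25, Csus4 ends at 29, Ab6 ends at 32.
Beat 32 falls within Ab6.

Ab6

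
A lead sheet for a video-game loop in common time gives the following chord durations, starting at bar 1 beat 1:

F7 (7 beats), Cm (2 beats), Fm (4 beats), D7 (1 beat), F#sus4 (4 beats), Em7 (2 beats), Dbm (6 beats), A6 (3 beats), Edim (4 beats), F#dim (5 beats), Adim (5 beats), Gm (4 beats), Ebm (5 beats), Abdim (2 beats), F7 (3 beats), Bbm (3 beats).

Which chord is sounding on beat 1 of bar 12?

Beat 1 of bar 12 is beat (12−1)×4 + 1 = 45 overall.
Running totals: F7 ends at 7, Cm ends at 9, Fm ends at 13, D7 ends at 14, F#sus4 ends at 18, Em7 ends at 20, Dbm ends at 26, A6 ends at 29, Edim ends at 33, F#dim ends at 38, Adim ends at 43, Gm ends at 47.
Beat 45 falls within Gm.

Gm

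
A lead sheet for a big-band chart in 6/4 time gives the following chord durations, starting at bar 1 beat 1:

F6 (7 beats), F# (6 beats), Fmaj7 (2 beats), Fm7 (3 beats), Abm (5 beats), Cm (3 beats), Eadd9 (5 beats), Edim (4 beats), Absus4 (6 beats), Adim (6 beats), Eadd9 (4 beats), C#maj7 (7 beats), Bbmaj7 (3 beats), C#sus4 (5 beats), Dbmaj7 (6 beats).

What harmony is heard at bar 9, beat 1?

Eadd9

Beat 1 of bar 9 is beat (9−1)×6 + 1 = 49 overall.
Running totals: F6 ends at 7, F# ends at 13, Fmaj7 ends at 15, Fm7 ends at 18, Abm ends at 23, Cm ends at 26, Eadd9 ends at 31, Edim ends at 35, Absus4 ends at 41, Adim ends at 47, Eadd9 ends at 51.
Beat 49 falls within Eadd9.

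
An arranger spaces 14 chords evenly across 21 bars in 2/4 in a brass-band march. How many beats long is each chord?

3 beats

21 bars × 2 beats/bar = 42 beats total.
42 beats ÷ 14 chords = 3 beats per chord.
(That is a dotted half note.)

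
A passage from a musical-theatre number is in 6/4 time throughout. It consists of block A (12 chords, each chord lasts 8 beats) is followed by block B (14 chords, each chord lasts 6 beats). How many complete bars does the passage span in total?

A: 12 × 8 = 96 beats = 16 bars.
B: 14 × 6 = 84 beats = 14 bars.
Total: 16 + 14 = 30 bars.

30 bars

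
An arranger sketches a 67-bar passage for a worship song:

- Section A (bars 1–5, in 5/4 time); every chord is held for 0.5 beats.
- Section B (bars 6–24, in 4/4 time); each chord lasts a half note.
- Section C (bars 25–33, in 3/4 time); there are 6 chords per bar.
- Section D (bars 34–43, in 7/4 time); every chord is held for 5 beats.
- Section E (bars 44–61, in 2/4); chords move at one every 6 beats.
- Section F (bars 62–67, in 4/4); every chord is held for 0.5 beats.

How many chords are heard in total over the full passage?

A: 5 bars × 5 beats = 25 beats; 0.5 beats/chord → 50 chords.
B: 19 bars × 4 beats = 76 beats; 2 beats/chord → 38 chords.
C: 9 bars × 3 beats = 27 beats; 0.5 beats/chord → 54 chords.
D: 10 bars × 7 beats = 70 beats; 5 beats/chord → 14 chords.
E: 18 bars × 2 beats = 36 beats; 6 beats/chord → 6 chords.
F: 6 bars × 4 beats = 24 beats; 0.5 beats/chord → 48 chords.
Total: 50 + 38 + 54 + 14 + 6 + 48 = 210.

210 chords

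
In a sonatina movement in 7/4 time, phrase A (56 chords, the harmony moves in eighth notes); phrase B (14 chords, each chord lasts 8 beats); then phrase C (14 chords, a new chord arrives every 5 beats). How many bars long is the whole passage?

30 bars

A: 56 × 0.5 = 28 beats = 4 bars.
B: 14 × 8 = 112 beats = 16 bars.
C: 14 × 5 = 70 beats = 10 bars.
Total: 4 + 16 + 10 = 30 bars.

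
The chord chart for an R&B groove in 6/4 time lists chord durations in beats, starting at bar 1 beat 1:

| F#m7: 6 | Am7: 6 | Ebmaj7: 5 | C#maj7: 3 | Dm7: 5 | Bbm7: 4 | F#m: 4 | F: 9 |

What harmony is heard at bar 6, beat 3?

Beat 3 of bar 6 is beat (6−1)×6 + 3 = 33 overall.
Running totals: F#m7 ends at 6, Am7 ends at 12, Ebmaj7 ends at 17, C#maj7 ends at 20, Dm7 ends at 25, Bbm7 ends at 29, F#m ends at 33.
Beat 33 falls within F#m.

F#m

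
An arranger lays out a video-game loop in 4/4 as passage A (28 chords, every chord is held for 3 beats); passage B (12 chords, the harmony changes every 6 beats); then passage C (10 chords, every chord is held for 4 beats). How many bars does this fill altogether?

49 bars

A: 28 × 3 = 84 beats = 21 bars.
B: 12 × 6 = 72 beats = 18 bars.
C: 10 × 4 = 40 beats = 10 bars.
Total: 21 + 18 + 10 = 49 bars.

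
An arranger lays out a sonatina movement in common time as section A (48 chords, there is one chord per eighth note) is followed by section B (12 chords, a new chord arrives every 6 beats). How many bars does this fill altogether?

24 bars

A: 48 × 0.5 = 24 beats = 6 bars.
B: 12 × 6 = 72 beats = 18 bars.
Total: 6 + 18 = 24 bars.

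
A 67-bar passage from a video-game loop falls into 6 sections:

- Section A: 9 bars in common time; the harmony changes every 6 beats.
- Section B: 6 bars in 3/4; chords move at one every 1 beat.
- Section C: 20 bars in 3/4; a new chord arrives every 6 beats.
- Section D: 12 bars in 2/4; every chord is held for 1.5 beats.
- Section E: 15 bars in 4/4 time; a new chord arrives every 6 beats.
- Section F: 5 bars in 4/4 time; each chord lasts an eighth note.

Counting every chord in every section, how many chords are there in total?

100 chords

A has 36 beats and chords last 6 each, so 6 chords.
B has 18 beats and chords last 1 each, so 18 chords.
C has 60 beats and chords last 6 each, so 10 chords.
D has 24 beats and chords last 1.5 each, so 16 chords.
E has 60 beats and chords last 6 each, so 10 chords.
F has 20 beats and chords last 0.5 each, so 40 chords.
Total: 6 + 18 + 10 + 16 + 10 + 40 = 100.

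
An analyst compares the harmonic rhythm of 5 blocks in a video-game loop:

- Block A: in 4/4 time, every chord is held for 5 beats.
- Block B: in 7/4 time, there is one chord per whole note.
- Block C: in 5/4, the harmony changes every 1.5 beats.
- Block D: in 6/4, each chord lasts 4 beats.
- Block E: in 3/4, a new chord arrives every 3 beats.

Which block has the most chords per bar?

A: 4 beats/bar ÷ 5 beats/chord = 0.8 chords/bar.
B: 7 beats/bar ÷ 4 beats/chord = 1.75 chords/bar.
C: 5 beats/bar ÷ 1.5 beats/chord = 10/3 chords/bar.
D: 6 beats/bar ÷ 4 beats/chord = 1.5 chords/bar.
E: 3 beats/bar ÷ 3 beats/chord = 1 chord/bar.
Fastest is C at 10/3 chords/bar.

Block C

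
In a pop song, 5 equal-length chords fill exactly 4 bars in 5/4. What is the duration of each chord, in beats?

4 beats

4 bars × 5 beats/bar = 20 beats total.
20 beats ÷ 5 chords = 4 beats per chord.
(That is a whole note.)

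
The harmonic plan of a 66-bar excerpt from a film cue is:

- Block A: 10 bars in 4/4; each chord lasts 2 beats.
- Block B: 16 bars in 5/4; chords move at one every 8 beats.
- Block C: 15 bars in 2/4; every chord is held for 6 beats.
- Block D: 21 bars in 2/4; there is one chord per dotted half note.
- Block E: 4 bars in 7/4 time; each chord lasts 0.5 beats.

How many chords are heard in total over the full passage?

A: 10·4 = 40 beats, 40/2 = 20 chords.
B: 16·5 = 80 beats, 80/8 = 10 chords.
C: 15·2 = 30 beats, 30/6 = 5 chords.
D: 21·2 = 42 beats, 42/3 = 14 chords.
E: 4·7 = 28 beats, 28/0.5 = 56 chords.
Total: 20 + 10 + 5 + 14 + 56 = 105.

105 chords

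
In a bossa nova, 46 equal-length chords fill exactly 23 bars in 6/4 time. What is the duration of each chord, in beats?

3 beats

23 bars × 6 beats/bar = 138 beats total.
138 beats ÷ 46 chords = 3 beats per chord.
(That is a dotted half note.)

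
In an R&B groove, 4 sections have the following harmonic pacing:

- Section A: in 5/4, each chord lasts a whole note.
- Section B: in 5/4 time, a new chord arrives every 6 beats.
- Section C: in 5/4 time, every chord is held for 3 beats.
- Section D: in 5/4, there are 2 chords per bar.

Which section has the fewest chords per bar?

A: 5 beats/bar ÷ 4 beats/chord = 1.25 chords/bar.
B: 5 beats/bar ÷ 6 beats/chord = 5/6 chords/bar.
C: 5 beats/bar ÷ 3 beats/chord = 5/3 chords/bar.
D: 5 beats/bar ÷ 2.5 beats/chord = 2 chords/bar.
Slowest is B at 5/6 chords/bar.

Section B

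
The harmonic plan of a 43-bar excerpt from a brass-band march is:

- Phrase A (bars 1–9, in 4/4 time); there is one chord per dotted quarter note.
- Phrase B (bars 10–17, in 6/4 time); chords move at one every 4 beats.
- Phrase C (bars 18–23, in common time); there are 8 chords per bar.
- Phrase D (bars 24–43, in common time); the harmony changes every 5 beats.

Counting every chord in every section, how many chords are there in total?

A: 9·4 = 36 beats, 36/1.5 = 24 chords.
B: 8·6 = 48 beats, 48/4 = 12 chords.
C: 6·4 = 24 beats, 24/0.5 = 48 chords.
D: 20·4 = 80 beats, 80/5 = 16 chords.
Total: 24 + 12 + 48 + 16 = 100.

100 chords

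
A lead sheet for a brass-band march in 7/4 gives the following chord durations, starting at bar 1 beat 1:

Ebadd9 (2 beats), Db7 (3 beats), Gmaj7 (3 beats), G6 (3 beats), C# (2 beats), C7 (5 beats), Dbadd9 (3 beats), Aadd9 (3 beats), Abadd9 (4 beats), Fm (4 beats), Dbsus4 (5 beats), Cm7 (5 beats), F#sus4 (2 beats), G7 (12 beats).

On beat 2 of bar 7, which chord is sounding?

F#sus4

Beat 2 of bar 7 is beat (7−1)×7 + 2 = 44 overall.
Running totals: Ebadd9 ends at 2, Db7 ends at 5, Gmaj7 ends at 8, G6 ends at 11, C# ends at 13, C7 ends at 18, Dbadd9 ends at 21, Aadd9 ends at 24, Abadd9 ends at 28, Fm ends at 32, Dbsus4 ends at 37, Cm7 ends at 42, F#sus4 ends at 44.
Beat 44 falls within F#sus4.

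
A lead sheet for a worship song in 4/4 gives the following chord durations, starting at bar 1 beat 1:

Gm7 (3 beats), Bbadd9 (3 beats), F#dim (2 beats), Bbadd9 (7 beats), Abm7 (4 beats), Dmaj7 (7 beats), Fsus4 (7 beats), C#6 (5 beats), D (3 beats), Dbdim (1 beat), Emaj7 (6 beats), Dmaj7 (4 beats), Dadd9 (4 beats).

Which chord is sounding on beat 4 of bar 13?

Beat 4 of bar 13 is beat (13−1)×4 + 4 = 52 overall.
Running totals: Gm7 ends at 3, Bbadd9 ends at 6, F#dim ends at 8, Bbadd9 ends at 15, Abm7 ends at 19, Dmaj7 ends at 26, Fsus4 ends at 33, C#6 ends at 38, D ends at 41, Dbdim ends at 42, Emaj7 ends at 48, Dmaj7 ends at 52.
Beat 52 falls within Dmaj7.

Dmaj7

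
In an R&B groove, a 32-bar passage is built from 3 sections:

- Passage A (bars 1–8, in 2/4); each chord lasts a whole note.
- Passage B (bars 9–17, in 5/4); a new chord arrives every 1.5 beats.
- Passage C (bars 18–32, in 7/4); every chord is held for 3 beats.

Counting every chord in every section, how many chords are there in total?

A: 8 bars × 2 beats = 16 beats; 4 beats/chord → 4 chords.
B: 9 bars × 5 beats = 45 beats; 1.5 beats/chord → 30 chords.
C: 15 bars × 7 beats = 105 beats; 3 beats/chord → 35 chords.
Total: 4 + 30 + 35 = 69.

69 chords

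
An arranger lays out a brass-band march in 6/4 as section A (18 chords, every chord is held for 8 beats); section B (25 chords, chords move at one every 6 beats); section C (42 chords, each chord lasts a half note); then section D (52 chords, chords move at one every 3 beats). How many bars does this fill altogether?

A: 18 × 8 = 144 beats = 24 bars.
B: 25 × 6 = 150 beats = 25 bars.
C: 42 × 2 = 84 beats = 14 bars.
D: 52 × 3 = 156 beats = 26 bars.
Total: 24 + 25 + 14 + 26 = 89 bars.

89 bars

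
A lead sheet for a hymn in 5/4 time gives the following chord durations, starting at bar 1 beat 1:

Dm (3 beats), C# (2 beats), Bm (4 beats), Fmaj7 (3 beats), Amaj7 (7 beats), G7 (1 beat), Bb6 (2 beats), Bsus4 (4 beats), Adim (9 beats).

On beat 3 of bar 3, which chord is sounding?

Beat 3 of bar 3 is beat (3−1)×5 + 3 = 13 overall.
Running totals: Dm ends at 3, C# ends at 5, Bm ends at 9, Fmaj7 ends at 12, Amaj7 ends at 19.
Beat 13 falls within Amaj7.

Amaj7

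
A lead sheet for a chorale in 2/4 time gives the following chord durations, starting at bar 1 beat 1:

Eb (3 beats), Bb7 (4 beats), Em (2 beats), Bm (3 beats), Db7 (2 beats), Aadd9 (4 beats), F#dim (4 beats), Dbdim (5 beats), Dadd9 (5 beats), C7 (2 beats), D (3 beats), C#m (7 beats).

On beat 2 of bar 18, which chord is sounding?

D

Beat 2 of bar 18 is beat (18−1)×2 + 2 = 36 overall.
Running totals: Eb ends at 3, Bb7 ends at 7, Em ends at 9, Bm ends at 12, Db7 ends at 14, Aadd9 ends at 18, F#dim ends at 22, Dbdim ends at 27, Dadd9 ends at 32, C7 ends at 34, D ends at 37.
Beat 36 falls within D.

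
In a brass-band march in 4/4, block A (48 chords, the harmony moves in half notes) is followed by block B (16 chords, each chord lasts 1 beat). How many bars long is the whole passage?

28 bars

A: 48 × 2 = 96 beats = 24 bars.
B: 16 × 1 = 16 beats = 4 bars.
Total: 24 + 4 = 28 bars.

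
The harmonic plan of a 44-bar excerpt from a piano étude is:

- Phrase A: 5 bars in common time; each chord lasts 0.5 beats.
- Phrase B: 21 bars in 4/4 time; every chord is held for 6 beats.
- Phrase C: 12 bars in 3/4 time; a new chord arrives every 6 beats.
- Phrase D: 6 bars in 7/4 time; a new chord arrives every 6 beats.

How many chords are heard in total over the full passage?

A has 20 beats and chords last 0.5 each, so 40 chords.
B has 84 beats and chords last 6 each, so 14 chords.
C has 36 beats and chords last 6 each, so 6 chords.
D has 42 beats and chords last 6 each, so 7 chords.
Total: 40 + 14 + 6 + 7 = 67.

67 chords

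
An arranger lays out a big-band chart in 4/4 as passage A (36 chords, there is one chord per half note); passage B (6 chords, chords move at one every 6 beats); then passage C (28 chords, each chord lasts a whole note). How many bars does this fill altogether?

A: 36 × 2 = 72 beats = 18 bars.
B: 6 × 6 = 36 beats = 9 bars.
C: 28 × 4 = 112 beats = 28 bars.
Total: 18 + 9 + 28 = 55 bars.

55 bars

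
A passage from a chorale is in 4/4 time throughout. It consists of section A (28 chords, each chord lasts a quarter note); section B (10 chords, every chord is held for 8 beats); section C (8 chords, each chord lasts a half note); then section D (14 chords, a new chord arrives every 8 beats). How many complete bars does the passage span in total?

A: 28 × 1 = 28 beats = 7 bars.
B: 10 × 8 = 80 beats = 20 bars.
C: 8 × 2 = 16 beats = 4 bars.
D: 14 × 8 = 112 beats = 28 bars.
Total: 7 + 20 + 4 + 28 = 59 bars.

59 bars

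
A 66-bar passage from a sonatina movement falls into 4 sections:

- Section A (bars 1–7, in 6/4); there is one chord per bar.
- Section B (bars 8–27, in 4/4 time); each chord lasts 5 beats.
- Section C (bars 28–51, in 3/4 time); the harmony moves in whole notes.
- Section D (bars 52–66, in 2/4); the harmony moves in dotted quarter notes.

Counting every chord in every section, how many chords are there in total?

A: 7·6 = 42 beats, 42/6 = 7 chords.
B: 20·4 = 80 beats, 80/5 = 16 chords.
C: 24·3 = 72 beats, 72/4 = 18 chords.
D: 15·2 = 30 beats, 30/1.5 = 20 chords.
Total: 7 + 16 + 18 + 20 = 61.

61 chords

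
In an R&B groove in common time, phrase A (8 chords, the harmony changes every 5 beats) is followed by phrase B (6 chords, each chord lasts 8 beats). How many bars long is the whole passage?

A: 8 × 5 = 40 beats = 10 bars.
B: 6 × 8 = 48 beats = 12 bars.
Total: 10 + 12 = 22 bars.

22 bars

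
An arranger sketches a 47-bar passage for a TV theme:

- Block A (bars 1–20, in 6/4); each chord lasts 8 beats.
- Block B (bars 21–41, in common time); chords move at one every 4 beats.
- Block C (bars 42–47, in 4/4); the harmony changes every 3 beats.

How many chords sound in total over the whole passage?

44 chords

A has 120 beats and chords last 8 each, so 15 chords.
B has 84 beats and chords last 4 each, so 21 chords.
C has 24 beats and chords last 3 each, so 8 chords.
Total: 15 + 21 + 8 = 44.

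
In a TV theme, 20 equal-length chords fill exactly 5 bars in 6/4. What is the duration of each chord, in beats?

1.5 beats

5 bars × 6 beats/bar = 30 beats total.
30 beats ÷ 20 chords = 1.5 beats per chord.
(That is a dotted quarter note.)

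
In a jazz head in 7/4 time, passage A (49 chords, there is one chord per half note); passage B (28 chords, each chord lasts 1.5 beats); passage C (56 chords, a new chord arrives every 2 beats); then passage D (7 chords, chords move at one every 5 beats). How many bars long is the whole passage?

A: 49 × 2 = 98 beats = 14 bars.
B: 28 × 1.5 = 42 beats = 6 bars.
C: 56 × 2 = 112 beats = 16 bars.
D: 7 × 5 = 35 beats = 5 bars.
Total: 14 + 6 + 16 + 5 = 41 bars.

41 bars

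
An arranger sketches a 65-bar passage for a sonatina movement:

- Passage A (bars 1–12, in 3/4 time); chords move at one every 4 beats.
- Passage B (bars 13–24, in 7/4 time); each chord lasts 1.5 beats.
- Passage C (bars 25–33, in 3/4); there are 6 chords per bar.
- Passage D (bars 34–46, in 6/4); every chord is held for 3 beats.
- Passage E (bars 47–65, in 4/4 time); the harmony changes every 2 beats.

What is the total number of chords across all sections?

A: 12·3 = 36 beats, 36/4 = 9 chords.
B: 12·7 = 84 beats, 84/1.5 = 56 chords.
C: 9·3 = 27 beats, 27/0.5 = 54 chords.
D: 13·6 = 78 beats, 78/3 = 26 chords.
E: 19·4 = 76 beats, 76/2 = 38 chords.
Total: 9 + 56 + 54 + 26 + 38 = 183.

183 chords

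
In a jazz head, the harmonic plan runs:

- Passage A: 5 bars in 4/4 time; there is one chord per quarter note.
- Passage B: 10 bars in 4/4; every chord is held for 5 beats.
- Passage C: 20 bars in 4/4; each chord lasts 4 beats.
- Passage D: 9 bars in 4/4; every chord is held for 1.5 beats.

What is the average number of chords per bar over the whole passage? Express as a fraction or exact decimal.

18/11 chords per bar

A: 5 bars of 4 beats is 20 beats; at 1 beat each that's 20 chords.
B: 10 bars of 4 beats is 40 beats; at 5 beats each that's 8 chords.
C: 20 bars of 4 beats is 80 beats; at 4 beats each that's 20 chords.
D: 9 bars of 4 beats is 36 beats; at 1.5 beats each that's 24 chords.
Overall: 72 chords over 44 bars → 72/44 = 18/11 chords per bar.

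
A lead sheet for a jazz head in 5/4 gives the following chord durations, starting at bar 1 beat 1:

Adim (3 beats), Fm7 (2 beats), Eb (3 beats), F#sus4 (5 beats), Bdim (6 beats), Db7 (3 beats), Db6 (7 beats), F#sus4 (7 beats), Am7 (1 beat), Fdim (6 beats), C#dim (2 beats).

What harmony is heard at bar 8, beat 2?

Am7

Beat 2 of bar 8 is beat (8−1)×5 + 2 = 37 overall.
Running totals: Adim ends at 3, Fm7 ends at 5, Eb ends at 8, F#sus4 ends at 13, Bdim ends at 19, Db7 ends at 22, Db6 ends at 29, F#sus4 ends at 36, Am7 ends at 37.
Beat 37 falls within Am7.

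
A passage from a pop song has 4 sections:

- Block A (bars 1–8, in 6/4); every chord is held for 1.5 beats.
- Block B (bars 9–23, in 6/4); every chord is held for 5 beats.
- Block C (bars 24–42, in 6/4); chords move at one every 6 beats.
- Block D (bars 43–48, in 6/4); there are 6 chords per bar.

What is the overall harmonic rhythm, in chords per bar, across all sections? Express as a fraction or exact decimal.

A: 8 × 6 = 48 beats ÷ 1.5 = 32 chords.
B: 15 × 6 = 90 beats ÷ 5 = 18 chords.
C: 19 × 6 = 114 beats ÷ 6 = 19 chords.
D: 6 × 6 = 36 beats ÷ 1 = 36 chords.
Overall: 105 chords over 48 bars → 105/48 = 35/16 chords per bar.

35/16 chords per bar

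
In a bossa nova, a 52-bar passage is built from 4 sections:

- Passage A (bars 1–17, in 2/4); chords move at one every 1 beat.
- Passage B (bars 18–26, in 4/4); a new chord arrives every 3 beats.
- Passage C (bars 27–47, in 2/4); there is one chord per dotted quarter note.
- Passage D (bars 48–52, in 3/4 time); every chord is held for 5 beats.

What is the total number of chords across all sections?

77 chords

A has 34 beats and chords last 1 each, so 34 chords.
B has 36 beats and chords last 3 each, so 12 chords.
C has 42 beats and chords last 1.5 each, so 28 chords.
D has 15 beats and chords last 5 each, so 3 chords.
Total: 34 + 12 + 28 + 3 = 77.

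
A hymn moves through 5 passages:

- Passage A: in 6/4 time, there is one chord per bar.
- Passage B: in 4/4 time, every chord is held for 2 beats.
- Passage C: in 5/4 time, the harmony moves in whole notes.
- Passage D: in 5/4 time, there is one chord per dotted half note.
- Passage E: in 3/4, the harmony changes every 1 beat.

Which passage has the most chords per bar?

A: 6 beats/bar ÷ 6 beats/chord = 1 chord/bar.
B: 4 beats/bar ÷ 2 beats/chord = 2 chords/bar.
C: 5 beats/bar ÷ 4 beats/chord = 1.25 chords/bar.
D: 5 beats/bar ÷ 3 beats/chord = 5/3 chords/bar.
E: 3 beats/bar ÷ 1 beat/chord = 3 chords/bar.
Fastest is E at 3 chords/bar.

Passage E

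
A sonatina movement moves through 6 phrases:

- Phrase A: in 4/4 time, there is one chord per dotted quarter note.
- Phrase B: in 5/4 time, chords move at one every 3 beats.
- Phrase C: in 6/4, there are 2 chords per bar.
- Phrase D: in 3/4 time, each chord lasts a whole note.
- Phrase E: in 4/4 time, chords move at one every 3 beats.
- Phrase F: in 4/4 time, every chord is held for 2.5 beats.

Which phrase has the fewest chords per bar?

Phrase D

A: 4 beats/bar ÷ 1.5 beats/chord = 8/3 chords/bar.
B: 5 beats/bar ÷ 3 beats/chord = 5/3 chords/bar.
C: 6 beats/bar ÷ 3 beats/chord = 2 chords/bar.
D: 3 beats/bar ÷ 4 beats/chord = 0.75 chords/bar.
E: 4 beats/bar ÷ 3 beats/chord = 4/3 chords/bar.
F: 4 beats/bar ÷ 2.5 beats/chord = 1.6 chords/bar.
Slowest is D at 0.75 chords/bar.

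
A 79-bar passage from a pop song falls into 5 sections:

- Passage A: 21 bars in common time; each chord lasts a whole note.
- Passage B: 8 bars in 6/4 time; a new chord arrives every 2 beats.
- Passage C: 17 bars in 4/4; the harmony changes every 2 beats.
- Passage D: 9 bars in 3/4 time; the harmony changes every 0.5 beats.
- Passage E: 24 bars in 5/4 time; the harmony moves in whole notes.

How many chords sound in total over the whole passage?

A: 21 bars × 4 beats = 84 beats; 4 beats/chord → 21 chords.
B: 8 bars × 6 beats = 48 beats; 2 beats/chord → 24 chords.
C: 17 bars × 4 beats = 68 beats; 2 beats/chord → 34 chords.
D: 9 bars × 3 beats = 27 beats; 0.5 beats/chord → 54 chords.
E: 24 bars × 5 beats = 120 beats; 4 beats/chord → 30 chords.
Total: 21 + 24 + 34 + 54 + 30 = 163.

163 chords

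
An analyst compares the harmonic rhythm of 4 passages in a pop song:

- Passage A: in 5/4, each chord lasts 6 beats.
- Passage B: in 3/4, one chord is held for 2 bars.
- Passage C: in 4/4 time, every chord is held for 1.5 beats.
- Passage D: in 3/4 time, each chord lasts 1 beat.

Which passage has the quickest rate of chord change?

A: each chord is 6 beats in 5/4, so 5/6 per bar.
B: each chord is 6 beats in 3/4, so 0.5 per bar.
C: each chord is 1.5 beats in 4/4, so 8/3 per bar.
D: each chord is 1 beat in 3/4, so 3 per bar.
Fastest is D at 3 chords/bar.

Passage D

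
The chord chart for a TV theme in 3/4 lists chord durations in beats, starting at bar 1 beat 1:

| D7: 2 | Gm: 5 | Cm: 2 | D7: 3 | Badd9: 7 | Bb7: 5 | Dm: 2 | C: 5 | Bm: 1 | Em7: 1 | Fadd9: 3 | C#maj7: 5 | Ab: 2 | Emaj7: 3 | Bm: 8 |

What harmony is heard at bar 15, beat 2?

Emaj7

Beat 2 of bar 15 is beat (15−1)×3 + 2 = 44 overall.
Running totals: D7 ends at 2, Gm ends at 7, Cm ends at 9, D7 ends at 12, Badd9 ends at 19, Bb7 ends at 24, Dm ends at 26, C ends at 31, Bm ends at 32, Em7 ends at 33, Fadd9 ends at 36, C#maj7 ends at 41, Ab ends at 43, Emaj7 ends at 46.
Beat 44 falls within Emaj7.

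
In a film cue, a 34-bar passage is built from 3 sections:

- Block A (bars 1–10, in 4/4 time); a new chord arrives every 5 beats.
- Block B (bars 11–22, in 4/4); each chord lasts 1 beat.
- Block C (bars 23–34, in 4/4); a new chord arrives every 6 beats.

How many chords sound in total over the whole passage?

A has 40 beats and chords last 5 each, so 8 chords.
B has 48 beats and chords last 1 each, so 48 chords.
C has 48 beats and chords last 6 each, so 8 chords.
Total: 8 + 48 + 8 = 64.

64 chords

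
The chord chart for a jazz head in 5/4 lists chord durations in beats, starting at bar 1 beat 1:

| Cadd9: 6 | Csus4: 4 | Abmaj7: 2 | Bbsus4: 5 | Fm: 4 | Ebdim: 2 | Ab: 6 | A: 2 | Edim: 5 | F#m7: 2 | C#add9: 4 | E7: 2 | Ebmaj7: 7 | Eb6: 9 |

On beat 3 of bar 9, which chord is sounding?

Beat 3 of bar 9 is beat (9−1)×5 + 3 = 43 overall.
Running totals: Cadd9 ends at 6, Csus4 ends at 10, Abmaj7 ends at 12, Bbsus4 ends at 17, Fm ends at 21, Ebdim ends at 23, Ab ends at 29, A ends at 31, Edim ends at 36, F#m7 ends at 38, C#add9 ends at 42, E7 ends at 44.
Beat 43 falls within E7.

E7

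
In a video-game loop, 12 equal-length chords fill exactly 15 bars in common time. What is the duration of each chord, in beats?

15 bars × 4 beats/bar = 60 beats total.
60 beats ÷ 12 chords = 5 beats per chord.

5 beats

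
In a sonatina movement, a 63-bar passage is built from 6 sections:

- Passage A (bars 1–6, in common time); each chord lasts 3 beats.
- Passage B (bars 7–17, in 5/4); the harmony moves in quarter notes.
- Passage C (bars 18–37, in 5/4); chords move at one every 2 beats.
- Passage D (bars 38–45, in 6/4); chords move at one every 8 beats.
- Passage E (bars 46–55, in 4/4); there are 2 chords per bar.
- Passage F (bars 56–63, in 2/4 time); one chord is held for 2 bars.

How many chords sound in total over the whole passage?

A has 24 beats and chords last 3 each, so 8 chords.
B has 55 beats and chords last 1 each, so 55 chords.
C has 100 beats and chords last 2 each, so 50 chords.
D has 48 beats and chords last 8 each, so 6 chords.
E has 40 beats and chords last 2 each, so 20 chords.
F has 16 beats and chords last 4 each, so 4 chords.
Total: 8 + 55 + 50 + 6 + 20 + 4 = 143.

143 chords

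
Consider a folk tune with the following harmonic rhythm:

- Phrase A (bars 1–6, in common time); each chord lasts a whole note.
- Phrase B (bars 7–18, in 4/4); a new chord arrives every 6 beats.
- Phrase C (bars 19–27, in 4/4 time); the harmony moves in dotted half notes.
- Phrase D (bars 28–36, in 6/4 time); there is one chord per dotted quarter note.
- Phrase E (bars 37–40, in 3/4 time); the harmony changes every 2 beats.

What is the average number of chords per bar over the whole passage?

A: 6 × 4 = 24 beats ÷ 4 = 6 chords.
B: 12 × 4 = 48 beats ÷ 6 = 8 chords.
C: 9 × 4 = 36 beats ÷ 3 = 12 chords.
D: 9 × 6 = 54 beats ÷ 1.5 = 36 chords.
E: 4 × 3 = 12 beats ÷ 2 = 6 chords.
Overall: 68 chords over 40 bars → 68/40 = 1.7 chords per bar.

1.7 chords per bar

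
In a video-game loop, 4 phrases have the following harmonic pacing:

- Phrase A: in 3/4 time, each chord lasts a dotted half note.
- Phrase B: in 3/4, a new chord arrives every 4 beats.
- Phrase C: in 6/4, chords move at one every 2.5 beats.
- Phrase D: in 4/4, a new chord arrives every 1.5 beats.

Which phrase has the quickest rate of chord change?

A: 3/3 = 1 chord/bar.
B: 3/4 = 0.75 chords/bar.
C: 6/2.5 = 2.4 chords/bar.
D: 4/1.5 = 8/3 chords/bar.
Fastest is D at 8/3 chords/bar.

Phrase D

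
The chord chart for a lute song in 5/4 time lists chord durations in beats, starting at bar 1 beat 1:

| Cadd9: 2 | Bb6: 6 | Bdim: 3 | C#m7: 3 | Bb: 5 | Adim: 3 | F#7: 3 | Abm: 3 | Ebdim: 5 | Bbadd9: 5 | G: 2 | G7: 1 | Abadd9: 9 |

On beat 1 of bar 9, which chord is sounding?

G7

Beat 1 of bar 9 is beat (9−1)×5 + 1 = 41 overall.
Running totals: Cadd9 ends at 2, Bb6 ends at 8, Bdim ends at 11, C#m7 ends at 14, Bb ends at 19, Adim ends at 22, F#7 ends at 25, Abm ends at 28, Ebdim ends at 33, Bbadd9 ends at 38, G ends at 40, G7 ends at 41.
Beat 41 falls within G7.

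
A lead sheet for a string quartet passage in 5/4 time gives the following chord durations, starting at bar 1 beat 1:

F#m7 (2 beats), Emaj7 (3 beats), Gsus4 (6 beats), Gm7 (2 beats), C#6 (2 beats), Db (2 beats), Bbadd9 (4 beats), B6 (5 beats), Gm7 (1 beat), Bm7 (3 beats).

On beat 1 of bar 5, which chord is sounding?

Bbadd9

Beat 1 of bar 5 is beat (5−1)×5 + 1 = 21 overall.
Running totals: F#m7 ends at 2, Emaj7 ends at 5, Gsus4 ends at 11, Gm7 ends at 13, C#6 ends at 15, Db ends at 17, Bbadd9 ends at 21.
Beat 21 falls within Bbadd9.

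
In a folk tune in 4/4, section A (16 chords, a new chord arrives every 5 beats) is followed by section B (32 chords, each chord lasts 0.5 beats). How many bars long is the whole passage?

A: 16 × 5 = 80 beats = 20 bars.
B: 32 × 0.5 = 16 beats = 4 bars.
Total: 20 + 4 = 24 bars.

24 bars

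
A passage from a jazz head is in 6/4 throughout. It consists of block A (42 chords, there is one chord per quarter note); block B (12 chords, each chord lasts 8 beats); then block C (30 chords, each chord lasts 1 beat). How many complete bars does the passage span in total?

28 bars

A: 42 × 1 = 42 beats = 7 bars.
B: 12 × 8 = 96 beats = 16 bars.
C: 30 × 1 = 30 beats = 5 bars.
Total: 7 + 16 + 5 = 28 bars.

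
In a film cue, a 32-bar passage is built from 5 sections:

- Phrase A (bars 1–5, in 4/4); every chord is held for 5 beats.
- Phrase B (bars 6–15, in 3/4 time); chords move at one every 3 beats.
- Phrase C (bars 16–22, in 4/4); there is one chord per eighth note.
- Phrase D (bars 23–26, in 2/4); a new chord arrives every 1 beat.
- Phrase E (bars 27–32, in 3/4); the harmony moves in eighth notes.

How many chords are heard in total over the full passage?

A has 20 beats and chords last 5 each, so 4 chords.
B has 30 beats and chords last 3 each, so 10 chords.
C has 28 beats and chords last 0.5 each, so 56 chords.
D has 8 beats and chords last 1 each, so 8 chords.
E has 18 beats and chords last 0.5 each, so 36 chords.
Total: 4 + 10 + 56 + 8 + 36 = 114.

114 chords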